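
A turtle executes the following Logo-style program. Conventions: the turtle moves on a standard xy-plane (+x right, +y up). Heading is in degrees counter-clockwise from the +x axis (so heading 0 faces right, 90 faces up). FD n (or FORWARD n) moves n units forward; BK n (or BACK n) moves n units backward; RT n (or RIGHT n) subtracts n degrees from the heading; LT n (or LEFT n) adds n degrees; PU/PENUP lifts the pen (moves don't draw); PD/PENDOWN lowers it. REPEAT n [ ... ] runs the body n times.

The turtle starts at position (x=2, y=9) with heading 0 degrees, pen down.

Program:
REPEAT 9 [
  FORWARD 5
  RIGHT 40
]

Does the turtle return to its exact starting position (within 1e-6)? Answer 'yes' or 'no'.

Executing turtle program step by step:
Start: pos=(2,9), heading=0, pen down
REPEAT 9 [
  -- iteration 1/9 --
  FD 5: (2,9) -> (7,9) [heading=0, draw]
  RT 40: heading 0 -> 320
  -- iteration 2/9 --
  FD 5: (7,9) -> (10.83,5.786) [heading=320, draw]
  RT 40: heading 320 -> 280
  -- iteration 3/9 --
  FD 5: (10.83,5.786) -> (11.698,0.862) [heading=280, draw]
  RT 40: heading 280 -> 240
  -- iteration 4/9 --
  FD 5: (11.698,0.862) -> (9.198,-3.468) [heading=240, draw]
  RT 40: heading 240 -> 200
  -- iteration 5/9 --
  FD 5: (9.198,-3.468) -> (4.5,-5.178) [heading=200, draw]
  RT 40: heading 200 -> 160
  -- iteration 6/9 --
  FD 5: (4.5,-5.178) -> (-0.198,-3.468) [heading=160, draw]
  RT 40: heading 160 -> 120
  -- iteration 7/9 --
  FD 5: (-0.198,-3.468) -> (-2.698,0.862) [heading=120, draw]
  RT 40: heading 120 -> 80
  -- iteration 8/9 --
  FD 5: (-2.698,0.862) -> (-1.83,5.786) [heading=80, draw]
  RT 40: heading 80 -> 40
  -- iteration 9/9 --
  FD 5: (-1.83,5.786) -> (2,9) [heading=40, draw]
  RT 40: heading 40 -> 0
]
Final: pos=(2,9), heading=0, 9 segment(s) drawn

Start position: (2, 9)
Final position: (2, 9)
Distance = 0; < 1e-6 -> CLOSED

Answer: yes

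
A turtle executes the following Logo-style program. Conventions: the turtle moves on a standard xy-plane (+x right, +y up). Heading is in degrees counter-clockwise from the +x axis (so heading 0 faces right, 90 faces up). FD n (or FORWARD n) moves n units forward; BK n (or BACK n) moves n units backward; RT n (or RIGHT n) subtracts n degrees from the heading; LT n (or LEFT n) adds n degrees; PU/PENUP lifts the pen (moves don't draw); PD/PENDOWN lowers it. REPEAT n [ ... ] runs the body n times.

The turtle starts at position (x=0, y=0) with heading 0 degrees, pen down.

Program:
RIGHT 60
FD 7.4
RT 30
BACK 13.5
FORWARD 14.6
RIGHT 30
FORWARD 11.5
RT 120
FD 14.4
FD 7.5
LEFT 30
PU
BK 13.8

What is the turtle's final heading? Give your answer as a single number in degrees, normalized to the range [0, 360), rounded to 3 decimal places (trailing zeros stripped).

Executing turtle program step by step:
Start: pos=(0,0), heading=0, pen down
RT 60: heading 0 -> 300
FD 7.4: (0,0) -> (3.7,-6.409) [heading=300, draw]
RT 30: heading 300 -> 270
BK 13.5: (3.7,-6.409) -> (3.7,7.091) [heading=270, draw]
FD 14.6: (3.7,7.091) -> (3.7,-7.509) [heading=270, draw]
RT 30: heading 270 -> 240
FD 11.5: (3.7,-7.509) -> (-2.05,-17.468) [heading=240, draw]
RT 120: heading 240 -> 120
FD 14.4: (-2.05,-17.468) -> (-9.25,-4.997) [heading=120, draw]
FD 7.5: (-9.25,-4.997) -> (-13,1.498) [heading=120, draw]
LT 30: heading 120 -> 150
PU: pen up
BK 13.8: (-13,1.498) -> (-1.049,-5.402) [heading=150, move]
Final: pos=(-1.049,-5.402), heading=150, 6 segment(s) drawn

Answer: 150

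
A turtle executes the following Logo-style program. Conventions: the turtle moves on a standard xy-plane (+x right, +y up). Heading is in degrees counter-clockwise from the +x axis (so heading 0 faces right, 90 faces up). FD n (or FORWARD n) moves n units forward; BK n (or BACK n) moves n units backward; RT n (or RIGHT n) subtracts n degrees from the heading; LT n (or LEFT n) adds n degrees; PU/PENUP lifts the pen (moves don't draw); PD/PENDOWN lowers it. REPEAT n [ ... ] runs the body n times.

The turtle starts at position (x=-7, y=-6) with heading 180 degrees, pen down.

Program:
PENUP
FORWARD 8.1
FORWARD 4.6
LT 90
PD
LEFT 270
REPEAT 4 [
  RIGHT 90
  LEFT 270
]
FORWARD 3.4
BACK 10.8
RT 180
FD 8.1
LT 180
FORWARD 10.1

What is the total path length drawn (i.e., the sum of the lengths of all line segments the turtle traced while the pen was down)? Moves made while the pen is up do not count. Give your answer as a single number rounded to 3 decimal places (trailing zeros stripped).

Answer: 32.4

Derivation:
Executing turtle program step by step:
Start: pos=(-7,-6), heading=180, pen down
PU: pen up
FD 8.1: (-7,-6) -> (-15.1,-6) [heading=180, move]
FD 4.6: (-15.1,-6) -> (-19.7,-6) [heading=180, move]
LT 90: heading 180 -> 270
PD: pen down
LT 270: heading 270 -> 180
REPEAT 4 [
  -- iteration 1/4 --
  RT 90: heading 180 -> 90
  LT 270: heading 90 -> 0
  -- iteration 2/4 --
  RT 90: heading 0 -> 270
  LT 270: heading 270 -> 180
  -- iteration 3/4 --
  RT 90: heading 180 -> 90
  LT 270: heading 90 -> 0
  -- iteration 4/4 --
  RT 90: heading 0 -> 270
  LT 270: heading 270 -> 180
]
FD 3.4: (-19.7,-6) -> (-23.1,-6) [heading=180, draw]
BK 10.8: (-23.1,-6) -> (-12.3,-6) [heading=180, draw]
RT 180: heading 180 -> 0
FD 8.1: (-12.3,-6) -> (-4.2,-6) [heading=0, draw]
LT 180: heading 0 -> 180
FD 10.1: (-4.2,-6) -> (-14.3,-6) [heading=180, draw]
Final: pos=(-14.3,-6), heading=180, 4 segment(s) drawn

Segment lengths:
  seg 1: (-19.7,-6) -> (-23.1,-6), length = 3.4
  seg 2: (-23.1,-6) -> (-12.3,-6), length = 10.8
  seg 3: (-12.3,-6) -> (-4.2,-6), length = 8.1
  seg 4: (-4.2,-6) -> (-14.3,-6), length = 10.1
Total = 32.4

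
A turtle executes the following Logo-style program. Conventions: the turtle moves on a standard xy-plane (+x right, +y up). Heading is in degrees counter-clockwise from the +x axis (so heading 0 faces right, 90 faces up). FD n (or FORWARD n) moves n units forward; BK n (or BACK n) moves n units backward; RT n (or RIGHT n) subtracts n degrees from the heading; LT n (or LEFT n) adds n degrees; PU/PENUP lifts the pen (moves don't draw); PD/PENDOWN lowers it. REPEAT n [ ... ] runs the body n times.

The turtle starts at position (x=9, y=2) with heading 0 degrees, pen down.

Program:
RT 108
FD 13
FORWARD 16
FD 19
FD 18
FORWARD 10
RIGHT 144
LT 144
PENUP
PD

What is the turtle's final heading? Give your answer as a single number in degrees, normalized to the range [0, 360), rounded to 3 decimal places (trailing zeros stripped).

Answer: 252

Derivation:
Executing turtle program step by step:
Start: pos=(9,2), heading=0, pen down
RT 108: heading 0 -> 252
FD 13: (9,2) -> (4.983,-10.364) [heading=252, draw]
FD 16: (4.983,-10.364) -> (0.039,-25.581) [heading=252, draw]
FD 19: (0.039,-25.581) -> (-5.833,-43.651) [heading=252, draw]
FD 18: (-5.833,-43.651) -> (-11.395,-60.77) [heading=252, draw]
FD 10: (-11.395,-60.77) -> (-14.485,-70.28) [heading=252, draw]
RT 144: heading 252 -> 108
LT 144: heading 108 -> 252
PU: pen up
PD: pen down
Final: pos=(-14.485,-70.28), heading=252, 5 segment(s) drawn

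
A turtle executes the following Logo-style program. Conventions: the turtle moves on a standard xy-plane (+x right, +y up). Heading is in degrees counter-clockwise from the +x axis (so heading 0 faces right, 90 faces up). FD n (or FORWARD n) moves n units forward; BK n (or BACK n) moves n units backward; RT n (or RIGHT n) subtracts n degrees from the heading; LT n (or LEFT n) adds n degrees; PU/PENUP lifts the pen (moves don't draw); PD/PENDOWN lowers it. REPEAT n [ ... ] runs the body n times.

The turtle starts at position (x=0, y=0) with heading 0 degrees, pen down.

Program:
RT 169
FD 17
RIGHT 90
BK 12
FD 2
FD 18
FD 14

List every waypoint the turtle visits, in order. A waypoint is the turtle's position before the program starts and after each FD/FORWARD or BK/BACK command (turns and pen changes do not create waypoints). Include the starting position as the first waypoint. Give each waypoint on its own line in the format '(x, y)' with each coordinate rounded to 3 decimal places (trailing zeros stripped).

Answer: (0, 0)
(-16.688, -3.244)
(-14.398, -15.023)
(-14.78, -13.06)
(-18.214, 4.609)
(-20.885, 18.352)

Derivation:
Executing turtle program step by step:
Start: pos=(0,0), heading=0, pen down
RT 169: heading 0 -> 191
FD 17: (0,0) -> (-16.688,-3.244) [heading=191, draw]
RT 90: heading 191 -> 101
BK 12: (-16.688,-3.244) -> (-14.398,-15.023) [heading=101, draw]
FD 2: (-14.398,-15.023) -> (-14.78,-13.06) [heading=101, draw]
FD 18: (-14.78,-13.06) -> (-18.214,4.609) [heading=101, draw]
FD 14: (-18.214,4.609) -> (-20.885,18.352) [heading=101, draw]
Final: pos=(-20.885,18.352), heading=101, 5 segment(s) drawn
Waypoints (6 total):
(0, 0)
(-16.688, -3.244)
(-14.398, -15.023)
(-14.78, -13.06)
(-18.214, 4.609)
(-20.885, 18.352)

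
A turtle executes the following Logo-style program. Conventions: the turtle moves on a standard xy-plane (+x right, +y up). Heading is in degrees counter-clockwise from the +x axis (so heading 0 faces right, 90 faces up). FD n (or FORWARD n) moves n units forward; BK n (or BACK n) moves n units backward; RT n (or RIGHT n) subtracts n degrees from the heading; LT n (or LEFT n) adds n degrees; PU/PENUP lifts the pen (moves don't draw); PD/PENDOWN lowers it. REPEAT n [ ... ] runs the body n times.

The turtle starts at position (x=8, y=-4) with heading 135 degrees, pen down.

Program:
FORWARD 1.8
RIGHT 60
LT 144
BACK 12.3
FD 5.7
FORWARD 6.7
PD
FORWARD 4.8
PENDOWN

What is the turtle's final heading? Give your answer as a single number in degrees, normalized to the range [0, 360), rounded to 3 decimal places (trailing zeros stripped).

Answer: 219

Derivation:
Executing turtle program step by step:
Start: pos=(8,-4), heading=135, pen down
FD 1.8: (8,-4) -> (6.727,-2.727) [heading=135, draw]
RT 60: heading 135 -> 75
LT 144: heading 75 -> 219
BK 12.3: (6.727,-2.727) -> (16.286,5.013) [heading=219, draw]
FD 5.7: (16.286,5.013) -> (11.856,1.426) [heading=219, draw]
FD 6.7: (11.856,1.426) -> (6.649,-2.79) [heading=219, draw]
PD: pen down
FD 4.8: (6.649,-2.79) -> (2.919,-5.811) [heading=219, draw]
PD: pen down
Final: pos=(2.919,-5.811), heading=219, 5 segment(s) drawn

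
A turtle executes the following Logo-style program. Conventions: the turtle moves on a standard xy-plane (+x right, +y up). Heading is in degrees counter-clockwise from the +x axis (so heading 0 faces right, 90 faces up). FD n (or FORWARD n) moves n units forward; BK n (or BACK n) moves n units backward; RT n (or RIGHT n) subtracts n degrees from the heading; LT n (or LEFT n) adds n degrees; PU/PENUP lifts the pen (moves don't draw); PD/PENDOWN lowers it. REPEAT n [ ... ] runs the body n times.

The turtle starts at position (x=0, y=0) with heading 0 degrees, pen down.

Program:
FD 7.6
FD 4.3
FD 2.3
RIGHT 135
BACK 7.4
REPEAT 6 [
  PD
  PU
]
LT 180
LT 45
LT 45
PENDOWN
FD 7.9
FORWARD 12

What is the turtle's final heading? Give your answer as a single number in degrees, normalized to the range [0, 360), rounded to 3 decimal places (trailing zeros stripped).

Answer: 135

Derivation:
Executing turtle program step by step:
Start: pos=(0,0), heading=0, pen down
FD 7.6: (0,0) -> (7.6,0) [heading=0, draw]
FD 4.3: (7.6,0) -> (11.9,0) [heading=0, draw]
FD 2.3: (11.9,0) -> (14.2,0) [heading=0, draw]
RT 135: heading 0 -> 225
BK 7.4: (14.2,0) -> (19.433,5.233) [heading=225, draw]
REPEAT 6 [
  -- iteration 1/6 --
  PD: pen down
  PU: pen up
  -- iteration 2/6 --
  PD: pen down
  PU: pen up
  -- iteration 3/6 --
  PD: pen down
  PU: pen up
  -- iteration 4/6 --
  PD: pen down
  PU: pen up
  -- iteration 5/6 --
  PD: pen down
  PU: pen up
  -- iteration 6/6 --
  PD: pen down
  PU: pen up
]
LT 180: heading 225 -> 45
LT 45: heading 45 -> 90
LT 45: heading 90 -> 135
PD: pen down
FD 7.9: (19.433,5.233) -> (13.846,10.819) [heading=135, draw]
FD 12: (13.846,10.819) -> (5.361,19.304) [heading=135, draw]
Final: pos=(5.361,19.304), heading=135, 6 segment(s) drawn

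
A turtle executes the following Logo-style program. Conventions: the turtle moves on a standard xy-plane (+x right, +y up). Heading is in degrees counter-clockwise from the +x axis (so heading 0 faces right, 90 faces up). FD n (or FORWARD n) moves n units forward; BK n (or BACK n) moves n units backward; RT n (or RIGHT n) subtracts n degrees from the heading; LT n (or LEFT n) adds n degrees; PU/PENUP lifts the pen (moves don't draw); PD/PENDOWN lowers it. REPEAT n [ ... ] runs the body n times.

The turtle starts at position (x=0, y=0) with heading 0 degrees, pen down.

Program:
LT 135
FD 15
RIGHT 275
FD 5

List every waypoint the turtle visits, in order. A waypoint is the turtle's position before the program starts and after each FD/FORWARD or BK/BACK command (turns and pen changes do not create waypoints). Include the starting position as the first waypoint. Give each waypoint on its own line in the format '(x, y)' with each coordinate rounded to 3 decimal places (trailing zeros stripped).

Executing turtle program step by step:
Start: pos=(0,0), heading=0, pen down
LT 135: heading 0 -> 135
FD 15: (0,0) -> (-10.607,10.607) [heading=135, draw]
RT 275: heading 135 -> 220
FD 5: (-10.607,10.607) -> (-14.437,7.393) [heading=220, draw]
Final: pos=(-14.437,7.393), heading=220, 2 segment(s) drawn
Waypoints (3 total):
(0, 0)
(-10.607, 10.607)
(-14.437, 7.393)

Answer: (0, 0)
(-10.607, 10.607)
(-14.437, 7.393)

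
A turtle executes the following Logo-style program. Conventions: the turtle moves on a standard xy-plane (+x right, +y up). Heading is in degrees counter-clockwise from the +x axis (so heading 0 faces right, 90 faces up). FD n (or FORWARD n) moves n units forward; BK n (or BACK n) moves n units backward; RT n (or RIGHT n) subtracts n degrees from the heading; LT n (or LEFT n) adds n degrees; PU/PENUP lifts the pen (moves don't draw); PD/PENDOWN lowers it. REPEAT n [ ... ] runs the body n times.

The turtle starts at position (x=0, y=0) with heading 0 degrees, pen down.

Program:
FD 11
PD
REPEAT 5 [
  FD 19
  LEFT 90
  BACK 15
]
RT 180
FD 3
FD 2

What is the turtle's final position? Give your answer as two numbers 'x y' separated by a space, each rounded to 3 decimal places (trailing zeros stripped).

Executing turtle program step by step:
Start: pos=(0,0), heading=0, pen down
FD 11: (0,0) -> (11,0) [heading=0, draw]
PD: pen down
REPEAT 5 [
  -- iteration 1/5 --
  FD 19: (11,0) -> (30,0) [heading=0, draw]
  LT 90: heading 0 -> 90
  BK 15: (30,0) -> (30,-15) [heading=90, draw]
  -- iteration 2/5 --
  FD 19: (30,-15) -> (30,4) [heading=90, draw]
  LT 90: heading 90 -> 180
  BK 15: (30,4) -> (45,4) [heading=180, draw]
  -- iteration 3/5 --
  FD 19: (45,4) -> (26,4) [heading=180, draw]
  LT 90: heading 180 -> 270
  BK 15: (26,4) -> (26,19) [heading=270, draw]
  -- iteration 4/5 --
  FD 19: (26,19) -> (26,0) [heading=270, draw]
  LT 90: heading 270 -> 0
  BK 15: (26,0) -> (11,0) [heading=0, draw]
  -- iteration 5/5 --
  FD 19: (11,0) -> (30,0) [heading=0, draw]
  LT 90: heading 0 -> 90
  BK 15: (30,0) -> (30,-15) [heading=90, draw]
]
RT 180: heading 90 -> 270
FD 3: (30,-15) -> (30,-18) [heading=270, draw]
FD 2: (30,-18) -> (30,-20) [heading=270, draw]
Final: pos=(30,-20), heading=270, 13 segment(s) drawn

Answer: 30 -20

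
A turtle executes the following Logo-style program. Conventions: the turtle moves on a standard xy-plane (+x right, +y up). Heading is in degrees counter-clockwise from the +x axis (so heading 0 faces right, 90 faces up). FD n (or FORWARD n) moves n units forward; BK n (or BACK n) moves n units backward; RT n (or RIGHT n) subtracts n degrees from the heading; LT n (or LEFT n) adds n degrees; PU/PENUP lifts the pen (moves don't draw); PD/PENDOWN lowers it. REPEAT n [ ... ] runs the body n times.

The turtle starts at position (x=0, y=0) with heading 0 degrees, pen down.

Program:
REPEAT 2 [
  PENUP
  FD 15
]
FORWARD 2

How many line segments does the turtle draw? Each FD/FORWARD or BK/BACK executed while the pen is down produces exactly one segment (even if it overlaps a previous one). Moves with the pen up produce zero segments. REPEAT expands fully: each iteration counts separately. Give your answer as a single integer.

Executing turtle program step by step:
Start: pos=(0,0), heading=0, pen down
REPEAT 2 [
  -- iteration 1/2 --
  PU: pen up
  FD 15: (0,0) -> (15,0) [heading=0, move]
  -- iteration 2/2 --
  PU: pen up
  FD 15: (15,0) -> (30,0) [heading=0, move]
]
FD 2: (30,0) -> (32,0) [heading=0, move]
Final: pos=(32,0), heading=0, 0 segment(s) drawn
Segments drawn: 0

Answer: 0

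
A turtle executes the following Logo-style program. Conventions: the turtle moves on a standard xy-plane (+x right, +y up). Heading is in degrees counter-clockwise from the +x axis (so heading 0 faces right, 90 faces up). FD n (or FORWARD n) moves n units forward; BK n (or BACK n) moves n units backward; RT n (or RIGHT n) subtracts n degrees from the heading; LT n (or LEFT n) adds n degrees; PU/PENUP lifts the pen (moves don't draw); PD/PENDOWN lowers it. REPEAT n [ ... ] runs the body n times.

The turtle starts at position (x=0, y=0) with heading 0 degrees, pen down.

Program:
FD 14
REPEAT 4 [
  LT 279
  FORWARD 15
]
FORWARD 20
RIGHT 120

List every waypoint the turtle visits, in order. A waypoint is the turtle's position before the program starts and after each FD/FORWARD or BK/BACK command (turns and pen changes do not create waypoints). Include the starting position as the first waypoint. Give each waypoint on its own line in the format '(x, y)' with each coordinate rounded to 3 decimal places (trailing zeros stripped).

Answer: (0, 0)
(14, 0)
(16.347, -14.815)
(2.081, -19.451)
(-4.729, -6.085)
(7.406, 2.731)
(23.586, 14.487)

Derivation:
Executing turtle program step by step:
Start: pos=(0,0), heading=0, pen down
FD 14: (0,0) -> (14,0) [heading=0, draw]
REPEAT 4 [
  -- iteration 1/4 --
  LT 279: heading 0 -> 279
  FD 15: (14,0) -> (16.347,-14.815) [heading=279, draw]
  -- iteration 2/4 --
  LT 279: heading 279 -> 198
  FD 15: (16.347,-14.815) -> (2.081,-19.451) [heading=198, draw]
  -- iteration 3/4 --
  LT 279: heading 198 -> 117
  FD 15: (2.081,-19.451) -> (-4.729,-6.085) [heading=117, draw]
  -- iteration 4/4 --
  LT 279: heading 117 -> 36
  FD 15: (-4.729,-6.085) -> (7.406,2.731) [heading=36, draw]
]
FD 20: (7.406,2.731) -> (23.586,14.487) [heading=36, draw]
RT 120: heading 36 -> 276
Final: pos=(23.586,14.487), heading=276, 6 segment(s) drawn
Waypoints (7 total):
(0, 0)
(14, 0)
(16.347, -14.815)
(2.081, -19.451)
(-4.729, -6.085)
(7.406, 2.731)
(23.586, 14.487)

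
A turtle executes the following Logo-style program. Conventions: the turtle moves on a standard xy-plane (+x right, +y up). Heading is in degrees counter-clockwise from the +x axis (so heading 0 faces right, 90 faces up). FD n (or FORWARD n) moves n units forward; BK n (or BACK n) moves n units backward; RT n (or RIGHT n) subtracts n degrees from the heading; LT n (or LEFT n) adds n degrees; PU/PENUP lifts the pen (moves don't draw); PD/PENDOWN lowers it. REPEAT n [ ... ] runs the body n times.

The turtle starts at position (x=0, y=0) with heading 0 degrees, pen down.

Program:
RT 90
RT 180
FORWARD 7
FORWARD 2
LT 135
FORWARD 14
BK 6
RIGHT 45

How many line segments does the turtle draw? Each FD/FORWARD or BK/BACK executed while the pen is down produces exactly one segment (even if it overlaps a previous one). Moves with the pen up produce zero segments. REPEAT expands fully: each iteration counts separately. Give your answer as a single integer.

Answer: 4

Derivation:
Executing turtle program step by step:
Start: pos=(0,0), heading=0, pen down
RT 90: heading 0 -> 270
RT 180: heading 270 -> 90
FD 7: (0,0) -> (0,7) [heading=90, draw]
FD 2: (0,7) -> (0,9) [heading=90, draw]
LT 135: heading 90 -> 225
FD 14: (0,9) -> (-9.899,-0.899) [heading=225, draw]
BK 6: (-9.899,-0.899) -> (-5.657,3.343) [heading=225, draw]
RT 45: heading 225 -> 180
Final: pos=(-5.657,3.343), heading=180, 4 segment(s) drawn
Segments drawn: 4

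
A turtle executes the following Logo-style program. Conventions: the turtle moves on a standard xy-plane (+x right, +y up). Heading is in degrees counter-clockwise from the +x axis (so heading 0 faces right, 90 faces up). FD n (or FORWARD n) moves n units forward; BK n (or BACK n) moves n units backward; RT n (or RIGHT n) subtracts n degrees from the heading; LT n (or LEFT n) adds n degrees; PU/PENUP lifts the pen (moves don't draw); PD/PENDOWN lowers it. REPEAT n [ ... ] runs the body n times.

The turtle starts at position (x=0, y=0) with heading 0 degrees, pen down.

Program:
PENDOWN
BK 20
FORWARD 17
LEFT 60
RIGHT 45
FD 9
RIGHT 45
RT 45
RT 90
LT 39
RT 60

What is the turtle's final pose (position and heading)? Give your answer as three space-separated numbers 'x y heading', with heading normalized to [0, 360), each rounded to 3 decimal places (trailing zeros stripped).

Answer: 5.693 2.329 174

Derivation:
Executing turtle program step by step:
Start: pos=(0,0), heading=0, pen down
PD: pen down
BK 20: (0,0) -> (-20,0) [heading=0, draw]
FD 17: (-20,0) -> (-3,0) [heading=0, draw]
LT 60: heading 0 -> 60
RT 45: heading 60 -> 15
FD 9: (-3,0) -> (5.693,2.329) [heading=15, draw]
RT 45: heading 15 -> 330
RT 45: heading 330 -> 285
RT 90: heading 285 -> 195
LT 39: heading 195 -> 234
RT 60: heading 234 -> 174
Final: pos=(5.693,2.329), heading=174, 3 segment(s) drawn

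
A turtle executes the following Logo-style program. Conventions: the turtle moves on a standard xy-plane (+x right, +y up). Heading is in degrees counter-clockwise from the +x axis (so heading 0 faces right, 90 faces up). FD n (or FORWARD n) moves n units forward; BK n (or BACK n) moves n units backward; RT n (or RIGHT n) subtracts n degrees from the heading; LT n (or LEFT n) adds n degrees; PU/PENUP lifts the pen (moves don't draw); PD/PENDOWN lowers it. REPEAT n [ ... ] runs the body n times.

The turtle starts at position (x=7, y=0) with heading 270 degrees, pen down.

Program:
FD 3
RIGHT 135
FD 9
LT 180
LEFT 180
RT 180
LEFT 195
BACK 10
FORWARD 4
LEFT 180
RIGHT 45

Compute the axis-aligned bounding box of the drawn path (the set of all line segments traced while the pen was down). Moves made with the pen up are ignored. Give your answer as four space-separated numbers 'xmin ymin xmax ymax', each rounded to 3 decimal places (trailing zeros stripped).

Executing turtle program step by step:
Start: pos=(7,0), heading=270, pen down
FD 3: (7,0) -> (7,-3) [heading=270, draw]
RT 135: heading 270 -> 135
FD 9: (7,-3) -> (0.636,3.364) [heading=135, draw]
LT 180: heading 135 -> 315
LT 180: heading 315 -> 135
RT 180: heading 135 -> 315
LT 195: heading 315 -> 150
BK 10: (0.636,3.364) -> (9.296,-1.636) [heading=150, draw]
FD 4: (9.296,-1.636) -> (5.832,0.364) [heading=150, draw]
LT 180: heading 150 -> 330
RT 45: heading 330 -> 285
Final: pos=(5.832,0.364), heading=285, 4 segment(s) drawn

Segment endpoints: x in {0.636, 5.832, 7, 7, 9.296}, y in {-3, -1.636, 0, 0.364, 3.364}
xmin=0.636, ymin=-3, xmax=9.296, ymax=3.364

Answer: 0.636 -3 9.296 3.364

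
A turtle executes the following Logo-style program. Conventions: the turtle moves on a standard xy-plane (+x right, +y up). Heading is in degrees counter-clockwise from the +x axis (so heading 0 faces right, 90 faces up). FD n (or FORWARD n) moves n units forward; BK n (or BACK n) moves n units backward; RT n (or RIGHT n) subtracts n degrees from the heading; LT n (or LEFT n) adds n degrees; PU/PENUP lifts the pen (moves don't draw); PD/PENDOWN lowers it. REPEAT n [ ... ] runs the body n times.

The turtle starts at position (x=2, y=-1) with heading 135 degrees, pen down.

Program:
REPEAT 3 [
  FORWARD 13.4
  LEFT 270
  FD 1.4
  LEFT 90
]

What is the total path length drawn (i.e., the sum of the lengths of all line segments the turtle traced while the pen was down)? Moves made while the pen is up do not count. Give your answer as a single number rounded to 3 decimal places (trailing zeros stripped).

Answer: 44.4

Derivation:
Executing turtle program step by step:
Start: pos=(2,-1), heading=135, pen down
REPEAT 3 [
  -- iteration 1/3 --
  FD 13.4: (2,-1) -> (-7.475,8.475) [heading=135, draw]
  LT 270: heading 135 -> 45
  FD 1.4: (-7.475,8.475) -> (-6.485,9.465) [heading=45, draw]
  LT 90: heading 45 -> 135
  -- iteration 2/3 --
  FD 13.4: (-6.485,9.465) -> (-15.961,18.94) [heading=135, draw]
  LT 270: heading 135 -> 45
  FD 1.4: (-15.961,18.94) -> (-14.971,19.93) [heading=45, draw]
  LT 90: heading 45 -> 135
  -- iteration 3/3 --
  FD 13.4: (-14.971,19.93) -> (-24.446,29.406) [heading=135, draw]
  LT 270: heading 135 -> 45
  FD 1.4: (-24.446,29.406) -> (-23.456,30.396) [heading=45, draw]
  LT 90: heading 45 -> 135
]
Final: pos=(-23.456,30.396), heading=135, 6 segment(s) drawn

Segment lengths:
  seg 1: (2,-1) -> (-7.475,8.475), length = 13.4
  seg 2: (-7.475,8.475) -> (-6.485,9.465), length = 1.4
  seg 3: (-6.485,9.465) -> (-15.961,18.94), length = 13.4
  seg 4: (-15.961,18.94) -> (-14.971,19.93), length = 1.4
  seg 5: (-14.971,19.93) -> (-24.446,29.406), length = 13.4
  seg 6: (-24.446,29.406) -> (-23.456,30.396), length = 1.4
Total = 44.4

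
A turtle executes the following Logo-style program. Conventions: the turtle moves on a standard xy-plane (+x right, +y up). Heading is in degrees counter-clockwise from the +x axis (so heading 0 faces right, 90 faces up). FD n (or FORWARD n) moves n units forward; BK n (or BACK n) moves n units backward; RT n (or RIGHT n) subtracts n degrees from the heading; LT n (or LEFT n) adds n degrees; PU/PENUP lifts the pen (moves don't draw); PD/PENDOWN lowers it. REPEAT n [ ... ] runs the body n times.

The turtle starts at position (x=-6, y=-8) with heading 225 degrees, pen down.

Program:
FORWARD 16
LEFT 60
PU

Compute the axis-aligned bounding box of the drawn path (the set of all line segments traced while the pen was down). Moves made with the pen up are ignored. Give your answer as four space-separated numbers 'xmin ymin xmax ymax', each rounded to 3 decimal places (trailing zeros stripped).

Executing turtle program step by step:
Start: pos=(-6,-8), heading=225, pen down
FD 16: (-6,-8) -> (-17.314,-19.314) [heading=225, draw]
LT 60: heading 225 -> 285
PU: pen up
Final: pos=(-17.314,-19.314), heading=285, 1 segment(s) drawn

Segment endpoints: x in {-17.314, -6}, y in {-19.314, -8}
xmin=-17.314, ymin=-19.314, xmax=-6, ymax=-8

Answer: -17.314 -19.314 -6 -8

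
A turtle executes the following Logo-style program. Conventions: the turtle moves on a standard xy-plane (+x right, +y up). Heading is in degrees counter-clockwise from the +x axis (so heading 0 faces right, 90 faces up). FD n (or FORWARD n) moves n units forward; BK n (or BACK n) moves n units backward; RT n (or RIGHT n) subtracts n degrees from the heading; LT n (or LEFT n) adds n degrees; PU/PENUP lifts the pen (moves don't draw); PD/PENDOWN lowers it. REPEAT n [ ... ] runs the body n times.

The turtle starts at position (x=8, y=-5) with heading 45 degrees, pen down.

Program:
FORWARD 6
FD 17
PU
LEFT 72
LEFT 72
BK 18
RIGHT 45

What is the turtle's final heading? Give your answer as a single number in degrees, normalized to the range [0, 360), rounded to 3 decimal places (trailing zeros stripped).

Answer: 144

Derivation:
Executing turtle program step by step:
Start: pos=(8,-5), heading=45, pen down
FD 6: (8,-5) -> (12.243,-0.757) [heading=45, draw]
FD 17: (12.243,-0.757) -> (24.263,11.263) [heading=45, draw]
PU: pen up
LT 72: heading 45 -> 117
LT 72: heading 117 -> 189
BK 18: (24.263,11.263) -> (42.042,14.079) [heading=189, move]
RT 45: heading 189 -> 144
Final: pos=(42.042,14.079), heading=144, 2 segment(s) drawn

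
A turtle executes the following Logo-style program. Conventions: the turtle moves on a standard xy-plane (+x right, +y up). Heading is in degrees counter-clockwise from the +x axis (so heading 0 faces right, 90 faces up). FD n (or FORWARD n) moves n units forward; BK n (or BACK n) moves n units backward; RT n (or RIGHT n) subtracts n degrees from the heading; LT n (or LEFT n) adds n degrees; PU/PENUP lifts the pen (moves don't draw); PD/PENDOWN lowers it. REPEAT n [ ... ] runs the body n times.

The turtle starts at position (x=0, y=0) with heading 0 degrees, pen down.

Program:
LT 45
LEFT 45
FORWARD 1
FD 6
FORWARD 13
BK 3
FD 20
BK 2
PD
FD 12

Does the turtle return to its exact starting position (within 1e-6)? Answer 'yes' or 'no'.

Executing turtle program step by step:
Start: pos=(0,0), heading=0, pen down
LT 45: heading 0 -> 45
LT 45: heading 45 -> 90
FD 1: (0,0) -> (0,1) [heading=90, draw]
FD 6: (0,1) -> (0,7) [heading=90, draw]
FD 13: (0,7) -> (0,20) [heading=90, draw]
BK 3: (0,20) -> (0,17) [heading=90, draw]
FD 20: (0,17) -> (0,37) [heading=90, draw]
BK 2: (0,37) -> (0,35) [heading=90, draw]
PD: pen down
FD 12: (0,35) -> (0,47) [heading=90, draw]
Final: pos=(0,47), heading=90, 7 segment(s) drawn

Start position: (0, 0)
Final position: (0, 47)
Distance = 47; >= 1e-6 -> NOT closed

Answer: no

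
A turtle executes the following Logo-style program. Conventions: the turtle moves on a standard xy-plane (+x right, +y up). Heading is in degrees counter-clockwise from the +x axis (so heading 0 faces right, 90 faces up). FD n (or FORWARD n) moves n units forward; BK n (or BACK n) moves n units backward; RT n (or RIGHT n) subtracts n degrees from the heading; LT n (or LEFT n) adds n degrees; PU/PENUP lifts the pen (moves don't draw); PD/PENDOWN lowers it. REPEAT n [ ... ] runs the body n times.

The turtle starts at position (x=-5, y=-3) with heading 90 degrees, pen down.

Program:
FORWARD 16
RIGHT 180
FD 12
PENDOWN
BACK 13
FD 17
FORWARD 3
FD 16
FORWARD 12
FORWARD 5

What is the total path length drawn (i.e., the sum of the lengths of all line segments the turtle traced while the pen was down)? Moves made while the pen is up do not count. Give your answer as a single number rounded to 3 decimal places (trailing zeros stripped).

Answer: 94

Derivation:
Executing turtle program step by step:
Start: pos=(-5,-3), heading=90, pen down
FD 16: (-5,-3) -> (-5,13) [heading=90, draw]
RT 180: heading 90 -> 270
FD 12: (-5,13) -> (-5,1) [heading=270, draw]
PD: pen down
BK 13: (-5,1) -> (-5,14) [heading=270, draw]
FD 17: (-5,14) -> (-5,-3) [heading=270, draw]
FD 3: (-5,-3) -> (-5,-6) [heading=270, draw]
FD 16: (-5,-6) -> (-5,-22) [heading=270, draw]
FD 12: (-5,-22) -> (-5,-34) [heading=270, draw]
FD 5: (-5,-34) -> (-5,-39) [heading=270, draw]
Final: pos=(-5,-39), heading=270, 8 segment(s) drawn

Segment lengths:
  seg 1: (-5,-3) -> (-5,13), length = 16
  seg 2: (-5,13) -> (-5,1), length = 12
  seg 3: (-5,1) -> (-5,14), length = 13
  seg 4: (-5,14) -> (-5,-3), length = 17
  seg 5: (-5,-3) -> (-5,-6), length = 3
  seg 6: (-5,-6) -> (-5,-22), length = 16
  seg 7: (-5,-22) -> (-5,-34), length = 12
  seg 8: (-5,-34) -> (-5,-39), length = 5
Total = 94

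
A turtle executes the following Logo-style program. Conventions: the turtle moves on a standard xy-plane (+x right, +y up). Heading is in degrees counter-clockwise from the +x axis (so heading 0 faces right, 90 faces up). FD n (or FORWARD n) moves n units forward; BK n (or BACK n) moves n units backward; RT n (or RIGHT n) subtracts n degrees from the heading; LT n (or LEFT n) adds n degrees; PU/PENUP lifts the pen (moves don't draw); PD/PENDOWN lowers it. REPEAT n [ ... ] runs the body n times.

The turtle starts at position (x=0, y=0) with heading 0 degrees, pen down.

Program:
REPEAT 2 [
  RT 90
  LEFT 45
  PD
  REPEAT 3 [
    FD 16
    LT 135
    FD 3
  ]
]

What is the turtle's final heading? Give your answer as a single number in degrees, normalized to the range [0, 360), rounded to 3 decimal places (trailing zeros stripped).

Executing turtle program step by step:
Start: pos=(0,0), heading=0, pen down
REPEAT 2 [
  -- iteration 1/2 --
  RT 90: heading 0 -> 270
  LT 45: heading 270 -> 315
  PD: pen down
  REPEAT 3 [
    -- iteration 1/3 --
    FD 16: (0,0) -> (11.314,-11.314) [heading=315, draw]
    LT 135: heading 315 -> 90
    FD 3: (11.314,-11.314) -> (11.314,-8.314) [heading=90, draw]
    -- iteration 2/3 --
    FD 16: (11.314,-8.314) -> (11.314,7.686) [heading=90, draw]
    LT 135: heading 90 -> 225
    FD 3: (11.314,7.686) -> (9.192,5.565) [heading=225, draw]
    -- iteration 3/3 --
    FD 16: (9.192,5.565) -> (-2.121,-5.749) [heading=225, draw]
    LT 135: heading 225 -> 0
    FD 3: (-2.121,-5.749) -> (0.879,-5.749) [heading=0, draw]
  ]
  -- iteration 2/2 --
  RT 90: heading 0 -> 270
  LT 45: heading 270 -> 315
  PD: pen down
  REPEAT 3 [
    -- iteration 1/3 --
    FD 16: (0.879,-5.749) -> (12.192,-17.062) [heading=315, draw]
    LT 135: heading 315 -> 90
    FD 3: (12.192,-17.062) -> (12.192,-14.062) [heading=90, draw]
    -- iteration 2/3 --
    FD 16: (12.192,-14.062) -> (12.192,1.938) [heading=90, draw]
    LT 135: heading 90 -> 225
    FD 3: (12.192,1.938) -> (10.071,-0.184) [heading=225, draw]
    -- iteration 3/3 --
    FD 16: (10.071,-0.184) -> (-1.243,-11.497) [heading=225, draw]
    LT 135: heading 225 -> 0
    FD 3: (-1.243,-11.497) -> (1.757,-11.497) [heading=0, draw]
  ]
]
Final: pos=(1.757,-11.497), heading=0, 12 segment(s) drawn

Answer: 0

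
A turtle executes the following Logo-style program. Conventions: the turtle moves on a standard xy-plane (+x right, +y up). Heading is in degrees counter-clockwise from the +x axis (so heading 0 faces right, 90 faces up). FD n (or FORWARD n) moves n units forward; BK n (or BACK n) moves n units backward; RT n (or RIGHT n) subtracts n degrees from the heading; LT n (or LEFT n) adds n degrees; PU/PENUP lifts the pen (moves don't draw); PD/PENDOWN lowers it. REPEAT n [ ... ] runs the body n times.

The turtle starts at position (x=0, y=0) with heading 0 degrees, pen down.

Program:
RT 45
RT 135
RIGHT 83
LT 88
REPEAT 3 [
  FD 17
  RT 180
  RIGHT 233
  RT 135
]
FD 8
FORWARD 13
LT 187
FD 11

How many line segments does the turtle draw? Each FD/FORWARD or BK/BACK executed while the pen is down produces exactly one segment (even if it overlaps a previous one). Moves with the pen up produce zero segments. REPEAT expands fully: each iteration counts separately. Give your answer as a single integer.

Executing turtle program step by step:
Start: pos=(0,0), heading=0, pen down
RT 45: heading 0 -> 315
RT 135: heading 315 -> 180
RT 83: heading 180 -> 97
LT 88: heading 97 -> 185
REPEAT 3 [
  -- iteration 1/3 --
  FD 17: (0,0) -> (-16.935,-1.482) [heading=185, draw]
  RT 180: heading 185 -> 5
  RT 233: heading 5 -> 132
  RT 135: heading 132 -> 357
  -- iteration 2/3 --
  FD 17: (-16.935,-1.482) -> (0.041,-2.371) [heading=357, draw]
  RT 180: heading 357 -> 177
  RT 233: heading 177 -> 304
  RT 135: heading 304 -> 169
  -- iteration 3/3 --
  FD 17: (0.041,-2.371) -> (-16.646,0.872) [heading=169, draw]
  RT 180: heading 169 -> 349
  RT 233: heading 349 -> 116
  RT 135: heading 116 -> 341
]
FD 8: (-16.646,0.872) -> (-9.082,-1.732) [heading=341, draw]
FD 13: (-9.082,-1.732) -> (3.21,-5.965) [heading=341, draw]
LT 187: heading 341 -> 168
FD 11: (3.21,-5.965) -> (-7.55,-3.678) [heading=168, draw]
Final: pos=(-7.55,-3.678), heading=168, 6 segment(s) drawn
Segments drawn: 6

Answer: 6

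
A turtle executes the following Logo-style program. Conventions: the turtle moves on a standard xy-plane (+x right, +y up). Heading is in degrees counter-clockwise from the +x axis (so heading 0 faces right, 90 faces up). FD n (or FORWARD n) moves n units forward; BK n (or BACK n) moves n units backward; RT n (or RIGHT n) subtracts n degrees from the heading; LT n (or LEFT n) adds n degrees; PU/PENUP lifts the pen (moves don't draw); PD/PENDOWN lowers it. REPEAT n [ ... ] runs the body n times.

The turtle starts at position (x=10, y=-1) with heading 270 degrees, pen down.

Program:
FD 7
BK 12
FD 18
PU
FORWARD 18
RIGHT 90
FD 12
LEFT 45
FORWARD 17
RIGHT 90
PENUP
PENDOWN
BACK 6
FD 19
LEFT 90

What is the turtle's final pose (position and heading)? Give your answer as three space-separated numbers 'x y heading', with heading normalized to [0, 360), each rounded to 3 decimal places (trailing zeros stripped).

Executing turtle program step by step:
Start: pos=(10,-1), heading=270, pen down
FD 7: (10,-1) -> (10,-8) [heading=270, draw]
BK 12: (10,-8) -> (10,4) [heading=270, draw]
FD 18: (10,4) -> (10,-14) [heading=270, draw]
PU: pen up
FD 18: (10,-14) -> (10,-32) [heading=270, move]
RT 90: heading 270 -> 180
FD 12: (10,-32) -> (-2,-32) [heading=180, move]
LT 45: heading 180 -> 225
FD 17: (-2,-32) -> (-14.021,-44.021) [heading=225, move]
RT 90: heading 225 -> 135
PU: pen up
PD: pen down
BK 6: (-14.021,-44.021) -> (-9.778,-48.263) [heading=135, draw]
FD 19: (-9.778,-48.263) -> (-23.213,-34.828) [heading=135, draw]
LT 90: heading 135 -> 225
Final: pos=(-23.213,-34.828), heading=225, 5 segment(s) drawn

Answer: -23.213 -34.828 225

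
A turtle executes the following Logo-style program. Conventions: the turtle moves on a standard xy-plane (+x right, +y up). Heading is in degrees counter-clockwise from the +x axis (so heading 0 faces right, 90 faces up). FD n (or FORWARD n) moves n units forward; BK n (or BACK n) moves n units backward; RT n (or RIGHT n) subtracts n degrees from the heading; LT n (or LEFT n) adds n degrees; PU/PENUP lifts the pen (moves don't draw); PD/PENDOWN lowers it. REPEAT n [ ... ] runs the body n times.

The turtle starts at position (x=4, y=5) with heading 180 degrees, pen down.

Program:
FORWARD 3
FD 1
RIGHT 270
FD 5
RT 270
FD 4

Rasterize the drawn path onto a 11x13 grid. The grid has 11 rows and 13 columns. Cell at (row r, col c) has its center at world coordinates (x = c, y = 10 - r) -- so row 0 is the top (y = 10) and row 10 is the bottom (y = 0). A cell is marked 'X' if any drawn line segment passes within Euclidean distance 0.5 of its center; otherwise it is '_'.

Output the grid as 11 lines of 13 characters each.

Segment 0: (4,5) -> (1,5)
Segment 1: (1,5) -> (0,5)
Segment 2: (0,5) -> (0,0)
Segment 3: (0,0) -> (4,0)

Answer: _____________
_____________
_____________
_____________
_____________
XXXXX________
X____________
X____________
X____________
X____________
XXXXX________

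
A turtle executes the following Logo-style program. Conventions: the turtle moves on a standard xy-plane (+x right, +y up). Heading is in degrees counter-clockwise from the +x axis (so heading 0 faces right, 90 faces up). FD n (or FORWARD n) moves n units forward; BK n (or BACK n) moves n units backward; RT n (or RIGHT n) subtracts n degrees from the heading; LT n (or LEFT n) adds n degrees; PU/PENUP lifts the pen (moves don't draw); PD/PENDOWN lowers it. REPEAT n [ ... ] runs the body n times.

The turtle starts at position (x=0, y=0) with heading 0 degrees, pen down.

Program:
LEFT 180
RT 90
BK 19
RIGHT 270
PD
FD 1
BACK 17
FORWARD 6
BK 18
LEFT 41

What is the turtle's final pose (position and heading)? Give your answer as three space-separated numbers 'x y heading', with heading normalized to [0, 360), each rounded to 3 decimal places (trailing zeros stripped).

Executing turtle program step by step:
Start: pos=(0,0), heading=0, pen down
LT 180: heading 0 -> 180
RT 90: heading 180 -> 90
BK 19: (0,0) -> (0,-19) [heading=90, draw]
RT 270: heading 90 -> 180
PD: pen down
FD 1: (0,-19) -> (-1,-19) [heading=180, draw]
BK 17: (-1,-19) -> (16,-19) [heading=180, draw]
FD 6: (16,-19) -> (10,-19) [heading=180, draw]
BK 18: (10,-19) -> (28,-19) [heading=180, draw]
LT 41: heading 180 -> 221
Final: pos=(28,-19), heading=221, 5 segment(s) drawn

Answer: 28 -19 221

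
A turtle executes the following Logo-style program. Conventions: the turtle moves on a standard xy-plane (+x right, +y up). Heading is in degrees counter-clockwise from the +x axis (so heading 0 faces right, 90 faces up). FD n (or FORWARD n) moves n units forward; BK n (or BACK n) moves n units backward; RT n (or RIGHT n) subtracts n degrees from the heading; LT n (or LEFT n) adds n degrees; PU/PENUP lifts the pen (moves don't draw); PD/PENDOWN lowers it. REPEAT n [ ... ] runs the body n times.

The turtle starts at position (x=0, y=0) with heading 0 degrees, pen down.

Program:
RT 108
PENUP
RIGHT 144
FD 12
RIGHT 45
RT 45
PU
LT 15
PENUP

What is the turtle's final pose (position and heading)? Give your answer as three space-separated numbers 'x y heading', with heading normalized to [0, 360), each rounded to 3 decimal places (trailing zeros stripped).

Answer: -3.708 11.413 33

Derivation:
Executing turtle program step by step:
Start: pos=(0,0), heading=0, pen down
RT 108: heading 0 -> 252
PU: pen up
RT 144: heading 252 -> 108
FD 12: (0,0) -> (-3.708,11.413) [heading=108, move]
RT 45: heading 108 -> 63
RT 45: heading 63 -> 18
PU: pen up
LT 15: heading 18 -> 33
PU: pen up
Final: pos=(-3.708,11.413), heading=33, 0 segment(s) drawn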